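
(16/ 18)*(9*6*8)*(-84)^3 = -227598336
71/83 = 0.86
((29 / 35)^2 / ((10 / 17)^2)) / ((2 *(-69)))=-243049 / 16905000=-0.01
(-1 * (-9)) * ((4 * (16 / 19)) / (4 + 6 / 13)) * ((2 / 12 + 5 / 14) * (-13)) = -178464 / 3857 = -46.27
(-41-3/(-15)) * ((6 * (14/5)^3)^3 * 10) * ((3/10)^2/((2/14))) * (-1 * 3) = 86033590538821632/48828125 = 1761967934.24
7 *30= 210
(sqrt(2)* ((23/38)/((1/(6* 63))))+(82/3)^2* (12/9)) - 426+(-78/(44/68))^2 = 4347* sqrt(2)/19+49336126/3267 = 15424.91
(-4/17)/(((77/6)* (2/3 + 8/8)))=-72/6545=-0.01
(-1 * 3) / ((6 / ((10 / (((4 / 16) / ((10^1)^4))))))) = -200000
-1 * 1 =-1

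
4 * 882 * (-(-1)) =3528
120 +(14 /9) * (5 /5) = 1094 /9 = 121.56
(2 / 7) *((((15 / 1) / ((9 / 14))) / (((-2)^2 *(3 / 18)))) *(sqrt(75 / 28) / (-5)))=-5 *sqrt(21) / 7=-3.27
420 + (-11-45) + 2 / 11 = 364.18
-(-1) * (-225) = -225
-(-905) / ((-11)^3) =-905 / 1331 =-0.68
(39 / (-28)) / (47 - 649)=39 / 16856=0.00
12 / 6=2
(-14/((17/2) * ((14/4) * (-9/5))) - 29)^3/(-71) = 334.30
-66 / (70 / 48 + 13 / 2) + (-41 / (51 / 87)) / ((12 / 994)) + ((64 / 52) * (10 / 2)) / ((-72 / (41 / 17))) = -4408317689 / 759798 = -5801.96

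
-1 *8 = -8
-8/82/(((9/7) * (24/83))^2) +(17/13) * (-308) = -403.48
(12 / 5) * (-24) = -288 / 5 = -57.60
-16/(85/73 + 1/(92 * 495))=-53190720/3870973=-13.74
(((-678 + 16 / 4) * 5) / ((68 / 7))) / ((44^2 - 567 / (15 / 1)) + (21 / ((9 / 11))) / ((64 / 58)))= -2830800 / 15679117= -0.18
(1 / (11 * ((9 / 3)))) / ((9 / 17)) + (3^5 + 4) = 73376 / 297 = 247.06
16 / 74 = 8 / 37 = 0.22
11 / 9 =1.22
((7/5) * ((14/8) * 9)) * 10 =441/2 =220.50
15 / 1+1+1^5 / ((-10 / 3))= 157 / 10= 15.70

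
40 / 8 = 5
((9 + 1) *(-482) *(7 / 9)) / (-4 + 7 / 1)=-33740 / 27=-1249.63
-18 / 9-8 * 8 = -66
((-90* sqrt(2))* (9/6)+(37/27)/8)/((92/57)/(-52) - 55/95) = 312.71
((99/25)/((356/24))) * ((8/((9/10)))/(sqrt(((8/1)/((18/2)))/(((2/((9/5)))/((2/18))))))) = 1584 * sqrt(5)/445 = 7.96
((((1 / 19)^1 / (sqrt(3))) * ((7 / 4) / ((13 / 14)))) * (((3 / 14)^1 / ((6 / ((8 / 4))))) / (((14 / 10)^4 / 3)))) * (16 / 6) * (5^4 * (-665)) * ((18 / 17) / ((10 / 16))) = -37500000 * sqrt(3) / 10829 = -5997.96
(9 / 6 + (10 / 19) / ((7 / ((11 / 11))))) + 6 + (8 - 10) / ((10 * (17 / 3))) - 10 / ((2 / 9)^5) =-3336380909 / 180880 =-18445.27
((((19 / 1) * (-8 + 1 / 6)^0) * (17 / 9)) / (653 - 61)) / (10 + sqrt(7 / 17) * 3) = 27455 / 4360968 - 323 * sqrt(119) / 2907312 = 0.01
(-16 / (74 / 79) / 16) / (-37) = 79 / 2738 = 0.03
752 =752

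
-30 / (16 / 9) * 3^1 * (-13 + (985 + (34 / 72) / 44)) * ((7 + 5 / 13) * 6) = -623564325 / 286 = -2180294.84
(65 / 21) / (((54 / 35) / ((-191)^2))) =11856325 / 162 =73187.19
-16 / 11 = -1.45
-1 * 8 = -8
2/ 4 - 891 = -1781/ 2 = -890.50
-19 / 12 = -1.58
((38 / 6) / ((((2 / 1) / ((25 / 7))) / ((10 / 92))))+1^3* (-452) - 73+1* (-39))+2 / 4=-1086307 / 1932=-562.27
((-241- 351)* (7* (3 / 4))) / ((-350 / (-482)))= -107004 / 25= -4280.16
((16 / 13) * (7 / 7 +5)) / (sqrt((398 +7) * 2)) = 16 * sqrt(10) / 195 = 0.26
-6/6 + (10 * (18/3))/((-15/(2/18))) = -13/9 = -1.44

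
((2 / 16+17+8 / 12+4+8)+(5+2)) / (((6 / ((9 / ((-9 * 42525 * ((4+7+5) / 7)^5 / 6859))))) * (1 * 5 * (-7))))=2077378471 / 4586471424000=0.00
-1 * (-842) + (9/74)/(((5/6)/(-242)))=149236/185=806.68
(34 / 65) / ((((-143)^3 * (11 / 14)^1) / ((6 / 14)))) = -204 / 2090808005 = -0.00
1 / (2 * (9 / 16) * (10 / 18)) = 8 / 5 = 1.60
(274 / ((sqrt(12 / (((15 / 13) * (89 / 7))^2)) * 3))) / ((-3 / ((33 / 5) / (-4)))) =134123 * sqrt(3) / 1092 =212.74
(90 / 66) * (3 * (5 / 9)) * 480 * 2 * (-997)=-23928000 / 11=-2175272.73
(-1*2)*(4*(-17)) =136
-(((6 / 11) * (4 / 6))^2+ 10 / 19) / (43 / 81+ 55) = -0.01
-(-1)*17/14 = 17/14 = 1.21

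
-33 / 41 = -0.80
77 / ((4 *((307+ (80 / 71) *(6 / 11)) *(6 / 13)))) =111683 / 823704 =0.14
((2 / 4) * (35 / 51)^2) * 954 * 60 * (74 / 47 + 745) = 136689199500 / 13583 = 10063255.50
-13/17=-0.76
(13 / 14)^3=2197 / 2744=0.80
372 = 372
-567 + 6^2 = -531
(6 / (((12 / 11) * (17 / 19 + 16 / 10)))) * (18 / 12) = 1045 / 316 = 3.31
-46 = -46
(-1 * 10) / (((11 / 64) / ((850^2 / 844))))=-115600000 / 2321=-49806.12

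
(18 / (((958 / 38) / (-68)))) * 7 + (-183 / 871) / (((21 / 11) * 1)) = -992864233 / 2920463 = -339.97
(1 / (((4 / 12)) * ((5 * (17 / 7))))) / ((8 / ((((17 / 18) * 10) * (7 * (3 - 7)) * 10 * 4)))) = -326.67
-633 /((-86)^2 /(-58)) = 18357 /3698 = 4.96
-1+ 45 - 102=-58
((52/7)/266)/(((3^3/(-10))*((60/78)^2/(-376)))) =826072/125685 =6.57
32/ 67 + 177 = 11891/ 67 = 177.48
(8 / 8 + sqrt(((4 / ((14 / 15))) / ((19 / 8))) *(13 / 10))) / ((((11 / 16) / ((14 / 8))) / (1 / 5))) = 28 / 55 + 8 *sqrt(10374) / 1045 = 1.29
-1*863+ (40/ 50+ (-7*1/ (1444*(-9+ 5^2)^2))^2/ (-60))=-7069253995855921/ 8199088373760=-862.20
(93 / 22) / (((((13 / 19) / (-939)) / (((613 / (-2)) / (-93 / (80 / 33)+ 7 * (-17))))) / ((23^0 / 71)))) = -20341951380 / 127816117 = -159.15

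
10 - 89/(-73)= 819/73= 11.22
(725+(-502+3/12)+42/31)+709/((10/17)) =1429.90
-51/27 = -17/9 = -1.89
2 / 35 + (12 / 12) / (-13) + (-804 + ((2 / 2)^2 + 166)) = -289844 / 455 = -637.02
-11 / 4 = -2.75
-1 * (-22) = 22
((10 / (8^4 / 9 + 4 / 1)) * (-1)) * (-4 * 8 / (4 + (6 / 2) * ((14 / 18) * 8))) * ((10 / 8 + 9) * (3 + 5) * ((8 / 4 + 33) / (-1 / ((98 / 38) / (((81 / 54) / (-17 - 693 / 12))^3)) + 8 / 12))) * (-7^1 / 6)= -3552412178419650 / 23001752655127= -154.44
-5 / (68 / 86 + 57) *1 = -43 / 497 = -0.09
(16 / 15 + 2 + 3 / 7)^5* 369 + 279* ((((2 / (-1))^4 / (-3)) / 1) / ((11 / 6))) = 2990004158379757 / 15598996875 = 191679.26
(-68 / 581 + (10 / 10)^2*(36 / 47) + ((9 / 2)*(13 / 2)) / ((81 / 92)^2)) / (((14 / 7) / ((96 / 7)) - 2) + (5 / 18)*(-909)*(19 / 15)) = -12225261376 / 102460315041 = -0.12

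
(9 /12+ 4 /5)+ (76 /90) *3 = 49 /12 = 4.08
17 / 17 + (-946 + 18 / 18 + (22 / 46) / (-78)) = -1693547 / 1794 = -944.01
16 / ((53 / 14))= 224 / 53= 4.23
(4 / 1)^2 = 16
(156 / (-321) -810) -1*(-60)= -80302 / 107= -750.49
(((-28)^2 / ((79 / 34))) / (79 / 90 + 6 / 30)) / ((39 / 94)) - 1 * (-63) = 81445917 / 99619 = 817.57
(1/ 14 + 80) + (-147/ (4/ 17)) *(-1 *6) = 26800/ 7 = 3828.57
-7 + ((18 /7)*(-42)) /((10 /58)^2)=-91003 /25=-3640.12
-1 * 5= -5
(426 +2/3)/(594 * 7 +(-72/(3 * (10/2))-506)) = 1600/13677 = 0.12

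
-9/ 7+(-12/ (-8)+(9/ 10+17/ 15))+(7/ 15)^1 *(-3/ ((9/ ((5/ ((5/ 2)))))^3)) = 56956/ 25515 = 2.23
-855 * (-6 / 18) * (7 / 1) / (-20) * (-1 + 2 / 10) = 399 / 5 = 79.80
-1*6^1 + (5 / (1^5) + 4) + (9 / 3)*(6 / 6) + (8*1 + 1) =15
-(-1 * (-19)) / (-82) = 0.23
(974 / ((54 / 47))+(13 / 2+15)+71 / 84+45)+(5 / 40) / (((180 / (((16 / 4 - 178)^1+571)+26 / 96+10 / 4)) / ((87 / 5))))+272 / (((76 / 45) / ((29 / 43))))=2032882344517 / 1976486400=1028.53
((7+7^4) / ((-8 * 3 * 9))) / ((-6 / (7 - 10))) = -5.57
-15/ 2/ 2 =-15/ 4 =-3.75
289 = 289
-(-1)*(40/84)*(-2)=-0.95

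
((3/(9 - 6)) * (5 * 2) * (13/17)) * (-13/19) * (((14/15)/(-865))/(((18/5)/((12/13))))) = 0.00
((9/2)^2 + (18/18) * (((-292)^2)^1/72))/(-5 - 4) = -43361/324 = -133.83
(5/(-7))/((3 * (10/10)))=-5/21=-0.24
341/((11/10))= 310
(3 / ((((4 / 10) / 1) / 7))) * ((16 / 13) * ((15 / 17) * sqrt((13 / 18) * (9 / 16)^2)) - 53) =-5565 / 2 + 4725 * sqrt(26) / 884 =-2755.25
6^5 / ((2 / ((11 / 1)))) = 42768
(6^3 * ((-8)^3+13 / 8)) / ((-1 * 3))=36747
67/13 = 5.15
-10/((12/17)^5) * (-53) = 376262105/124416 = 3024.23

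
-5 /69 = -0.07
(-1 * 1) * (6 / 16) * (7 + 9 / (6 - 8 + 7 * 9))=-327 / 122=-2.68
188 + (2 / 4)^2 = 753 / 4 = 188.25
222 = 222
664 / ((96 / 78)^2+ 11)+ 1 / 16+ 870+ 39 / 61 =1906860391 / 2064240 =923.76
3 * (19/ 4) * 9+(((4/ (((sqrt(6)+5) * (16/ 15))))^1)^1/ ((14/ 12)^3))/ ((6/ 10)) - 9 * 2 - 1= 2874929/ 26068 - 1350 * sqrt(6)/ 6517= 109.78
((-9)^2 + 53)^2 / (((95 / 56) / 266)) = 14077504 / 5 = 2815500.80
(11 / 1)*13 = 143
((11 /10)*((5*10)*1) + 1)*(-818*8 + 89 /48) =-2198161 /6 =-366360.17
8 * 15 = 120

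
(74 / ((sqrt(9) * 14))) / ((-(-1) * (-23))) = -37 / 483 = -0.08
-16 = -16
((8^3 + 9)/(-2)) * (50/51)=-13025/51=-255.39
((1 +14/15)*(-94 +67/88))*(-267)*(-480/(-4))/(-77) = -63531315/847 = -75007.46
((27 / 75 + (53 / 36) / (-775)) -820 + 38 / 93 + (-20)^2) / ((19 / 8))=-1231222 / 6975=-176.52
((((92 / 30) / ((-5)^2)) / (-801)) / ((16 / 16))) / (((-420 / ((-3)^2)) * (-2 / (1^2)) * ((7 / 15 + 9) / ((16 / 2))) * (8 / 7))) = -23 / 18957000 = -0.00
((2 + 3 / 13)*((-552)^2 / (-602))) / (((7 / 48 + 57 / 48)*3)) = -1104552 / 3913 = -282.28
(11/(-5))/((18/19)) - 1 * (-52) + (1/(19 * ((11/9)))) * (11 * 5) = 88999/1710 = 52.05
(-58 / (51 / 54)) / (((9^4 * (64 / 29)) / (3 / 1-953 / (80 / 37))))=29452661 / 15863040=1.86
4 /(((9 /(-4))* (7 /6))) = -32 /21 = -1.52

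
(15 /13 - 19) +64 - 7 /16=9509 /208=45.72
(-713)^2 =508369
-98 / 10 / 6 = -49 / 30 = -1.63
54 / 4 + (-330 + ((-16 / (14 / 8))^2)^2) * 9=287792775 / 4802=59931.86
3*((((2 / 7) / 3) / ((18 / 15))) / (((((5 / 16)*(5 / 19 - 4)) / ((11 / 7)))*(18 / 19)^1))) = -0.34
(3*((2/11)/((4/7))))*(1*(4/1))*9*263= 9037.64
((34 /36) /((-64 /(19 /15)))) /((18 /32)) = -323 /9720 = -0.03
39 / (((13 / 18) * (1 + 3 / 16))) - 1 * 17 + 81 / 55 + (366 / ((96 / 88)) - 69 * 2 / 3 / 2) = 715713 / 2090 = 342.45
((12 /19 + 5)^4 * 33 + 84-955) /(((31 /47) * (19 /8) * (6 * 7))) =791878041496 /1611940449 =491.26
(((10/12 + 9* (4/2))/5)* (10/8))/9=113/216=0.52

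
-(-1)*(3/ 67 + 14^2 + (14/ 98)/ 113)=10389852/ 52997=196.05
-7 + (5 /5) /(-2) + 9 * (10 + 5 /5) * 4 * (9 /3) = 2361 /2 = 1180.50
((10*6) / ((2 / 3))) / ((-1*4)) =-45 / 2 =-22.50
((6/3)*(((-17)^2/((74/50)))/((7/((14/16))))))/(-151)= -7225/22348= -0.32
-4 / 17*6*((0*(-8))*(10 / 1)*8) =0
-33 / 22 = -3 / 2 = -1.50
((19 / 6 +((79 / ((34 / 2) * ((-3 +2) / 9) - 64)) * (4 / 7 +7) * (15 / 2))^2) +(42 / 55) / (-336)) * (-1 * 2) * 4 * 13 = -1371598843732351 / 2843082165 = -482433.77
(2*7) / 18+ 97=880 / 9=97.78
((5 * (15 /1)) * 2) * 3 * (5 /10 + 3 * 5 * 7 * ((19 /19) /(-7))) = -6525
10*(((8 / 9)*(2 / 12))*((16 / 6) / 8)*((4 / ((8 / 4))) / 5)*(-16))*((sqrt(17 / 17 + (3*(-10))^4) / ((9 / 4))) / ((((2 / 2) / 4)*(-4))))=1024*sqrt(810001) / 729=1264.20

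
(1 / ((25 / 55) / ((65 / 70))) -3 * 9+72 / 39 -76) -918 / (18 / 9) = -507881 / 910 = -558.11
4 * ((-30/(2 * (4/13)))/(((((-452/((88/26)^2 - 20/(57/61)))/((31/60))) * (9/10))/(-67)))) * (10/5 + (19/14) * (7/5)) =49758689/77292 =643.78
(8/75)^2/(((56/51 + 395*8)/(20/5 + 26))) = 34/314875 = 0.00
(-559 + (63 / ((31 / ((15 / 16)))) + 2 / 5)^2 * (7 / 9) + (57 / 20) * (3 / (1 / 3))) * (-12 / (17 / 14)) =205058377559 / 39208800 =5229.91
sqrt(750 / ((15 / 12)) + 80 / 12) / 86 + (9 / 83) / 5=9 / 415 + sqrt(1365) / 129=0.31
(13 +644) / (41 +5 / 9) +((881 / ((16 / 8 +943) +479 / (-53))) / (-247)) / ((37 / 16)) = 78834547345 / 4986841574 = 15.81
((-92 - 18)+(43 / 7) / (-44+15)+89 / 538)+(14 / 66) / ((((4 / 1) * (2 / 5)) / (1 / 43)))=-68215702087 / 619898664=-110.04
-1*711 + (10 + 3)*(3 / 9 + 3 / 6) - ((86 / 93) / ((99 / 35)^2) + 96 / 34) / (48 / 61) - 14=-266979880067 / 371889144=-717.90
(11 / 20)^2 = 121 / 400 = 0.30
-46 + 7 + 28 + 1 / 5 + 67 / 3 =173 / 15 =11.53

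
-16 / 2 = -8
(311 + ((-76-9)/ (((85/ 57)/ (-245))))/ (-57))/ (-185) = -66/ 185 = -0.36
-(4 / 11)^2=-16 / 121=-0.13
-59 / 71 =-0.83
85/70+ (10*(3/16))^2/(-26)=12569/11648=1.08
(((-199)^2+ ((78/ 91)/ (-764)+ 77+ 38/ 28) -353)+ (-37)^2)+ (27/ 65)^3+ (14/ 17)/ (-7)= 36288308096076/ 891707375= 40695.31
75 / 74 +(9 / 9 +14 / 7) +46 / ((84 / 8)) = 13045 / 1554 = 8.39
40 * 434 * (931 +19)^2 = 15667400000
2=2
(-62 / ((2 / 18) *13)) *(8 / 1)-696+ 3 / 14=-189129 / 182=-1039.17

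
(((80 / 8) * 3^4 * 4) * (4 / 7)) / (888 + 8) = 405 / 196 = 2.07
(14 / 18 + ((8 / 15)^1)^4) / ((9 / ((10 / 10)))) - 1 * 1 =-0.90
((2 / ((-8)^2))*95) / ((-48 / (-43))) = 4085 / 1536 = 2.66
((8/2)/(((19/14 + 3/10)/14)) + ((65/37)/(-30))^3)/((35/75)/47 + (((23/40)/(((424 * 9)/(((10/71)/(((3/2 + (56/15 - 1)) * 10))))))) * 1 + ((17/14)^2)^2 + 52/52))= 11564859776385798941380/1089669304926321786567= 10.61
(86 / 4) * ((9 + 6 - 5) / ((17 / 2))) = 430 / 17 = 25.29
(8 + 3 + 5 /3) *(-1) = -38 /3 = -12.67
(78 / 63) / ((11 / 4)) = 104 / 231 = 0.45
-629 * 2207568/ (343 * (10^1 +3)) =-1388560272/ 4459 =-311406.21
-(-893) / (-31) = -893 / 31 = -28.81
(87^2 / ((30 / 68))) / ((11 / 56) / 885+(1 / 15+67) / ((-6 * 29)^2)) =7039594.18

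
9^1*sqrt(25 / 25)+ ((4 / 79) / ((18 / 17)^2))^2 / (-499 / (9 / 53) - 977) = 1442979279719 / 160331040360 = 9.00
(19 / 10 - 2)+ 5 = 49 / 10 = 4.90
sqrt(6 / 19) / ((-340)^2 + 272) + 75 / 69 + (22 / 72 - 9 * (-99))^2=sqrt(114) / 2201568 + 23680270487 / 29808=794426.68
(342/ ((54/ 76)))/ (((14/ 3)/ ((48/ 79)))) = 34656/ 553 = 62.67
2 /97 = 0.02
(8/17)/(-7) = -8/119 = -0.07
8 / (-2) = -4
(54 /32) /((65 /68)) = 459 /260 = 1.77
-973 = -973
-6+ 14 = 8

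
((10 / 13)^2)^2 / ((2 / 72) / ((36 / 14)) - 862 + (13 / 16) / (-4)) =-10368000 / 25531277681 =-0.00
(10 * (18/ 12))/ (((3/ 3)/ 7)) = 105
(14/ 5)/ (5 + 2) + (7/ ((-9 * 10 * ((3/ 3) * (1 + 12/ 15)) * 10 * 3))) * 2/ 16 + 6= 49765/ 7776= 6.40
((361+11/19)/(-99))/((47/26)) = -59540/29469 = -2.02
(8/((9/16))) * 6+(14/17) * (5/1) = 4562/51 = 89.45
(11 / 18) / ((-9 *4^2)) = -11 / 2592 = -0.00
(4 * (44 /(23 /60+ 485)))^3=1177583616000 /24700647083867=0.05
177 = 177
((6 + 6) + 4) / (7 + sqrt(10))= 112 / 39 - 16 * sqrt(10) / 39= 1.57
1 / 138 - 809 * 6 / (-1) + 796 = 779701 / 138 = 5650.01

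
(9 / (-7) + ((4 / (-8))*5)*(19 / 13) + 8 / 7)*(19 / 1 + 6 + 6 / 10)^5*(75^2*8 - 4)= -76308649588293632 / 40625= -1878366759096.46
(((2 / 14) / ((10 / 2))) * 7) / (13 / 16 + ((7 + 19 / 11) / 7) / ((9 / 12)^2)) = 3696 / 55975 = 0.07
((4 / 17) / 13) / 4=1 / 221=0.00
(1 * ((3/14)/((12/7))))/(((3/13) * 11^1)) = 13/264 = 0.05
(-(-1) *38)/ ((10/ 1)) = 19/ 5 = 3.80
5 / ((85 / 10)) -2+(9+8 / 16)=275 / 34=8.09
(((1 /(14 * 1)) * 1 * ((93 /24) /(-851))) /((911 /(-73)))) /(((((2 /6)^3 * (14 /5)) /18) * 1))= 2749545 /607804624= 0.00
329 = 329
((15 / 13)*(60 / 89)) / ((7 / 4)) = 3600 / 8099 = 0.44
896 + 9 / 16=896.56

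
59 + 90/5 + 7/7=78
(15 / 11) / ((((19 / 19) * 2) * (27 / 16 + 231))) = 40 / 13651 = 0.00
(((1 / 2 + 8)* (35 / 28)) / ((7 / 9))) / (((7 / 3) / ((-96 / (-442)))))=810 / 637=1.27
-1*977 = -977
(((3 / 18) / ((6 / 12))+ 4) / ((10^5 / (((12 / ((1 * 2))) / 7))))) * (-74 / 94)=-481 / 16450000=-0.00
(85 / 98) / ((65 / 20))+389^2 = 96391647 / 637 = 151321.27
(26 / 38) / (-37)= -13 / 703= -0.02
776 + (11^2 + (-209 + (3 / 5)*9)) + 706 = 6997 / 5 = 1399.40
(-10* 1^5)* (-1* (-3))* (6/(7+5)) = -15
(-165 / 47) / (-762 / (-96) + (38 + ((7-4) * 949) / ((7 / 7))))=-880 / 725163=-0.00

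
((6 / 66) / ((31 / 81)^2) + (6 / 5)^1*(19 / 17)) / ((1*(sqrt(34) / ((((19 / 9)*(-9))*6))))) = -38.36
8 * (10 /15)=16 /3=5.33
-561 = -561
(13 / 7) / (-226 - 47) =-1 / 147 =-0.01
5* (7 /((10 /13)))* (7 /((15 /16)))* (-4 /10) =-10192 /75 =-135.89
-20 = -20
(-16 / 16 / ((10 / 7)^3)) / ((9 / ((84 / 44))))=-2401 / 33000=-0.07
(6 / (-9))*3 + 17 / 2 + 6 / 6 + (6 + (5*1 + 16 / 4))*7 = 225 / 2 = 112.50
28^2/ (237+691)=49/ 58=0.84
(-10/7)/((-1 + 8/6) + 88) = -6/371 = -0.02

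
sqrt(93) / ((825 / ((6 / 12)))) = sqrt(93) / 1650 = 0.01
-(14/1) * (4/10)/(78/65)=-14/3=-4.67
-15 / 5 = -3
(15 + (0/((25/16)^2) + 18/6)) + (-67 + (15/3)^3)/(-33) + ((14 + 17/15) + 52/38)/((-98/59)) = 645971/102410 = 6.31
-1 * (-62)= 62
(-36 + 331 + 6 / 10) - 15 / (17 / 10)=24376 / 85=286.78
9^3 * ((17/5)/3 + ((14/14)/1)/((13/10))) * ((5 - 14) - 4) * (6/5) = -540918/25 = -21636.72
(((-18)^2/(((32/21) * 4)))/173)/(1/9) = 15309/5536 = 2.77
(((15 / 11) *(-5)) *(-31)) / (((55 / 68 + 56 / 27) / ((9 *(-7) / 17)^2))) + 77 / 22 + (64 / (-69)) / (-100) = 3450308254637 / 3414778950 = 1010.40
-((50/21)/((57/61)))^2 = -9302500/1432809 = -6.49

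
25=25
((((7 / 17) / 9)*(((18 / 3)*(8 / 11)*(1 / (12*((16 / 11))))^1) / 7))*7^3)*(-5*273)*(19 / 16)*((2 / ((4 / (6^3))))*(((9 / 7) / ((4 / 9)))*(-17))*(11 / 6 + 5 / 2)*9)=12043513755 / 64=188179902.42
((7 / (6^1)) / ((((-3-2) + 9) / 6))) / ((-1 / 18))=-63 / 2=-31.50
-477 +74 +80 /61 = -24503 /61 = -401.69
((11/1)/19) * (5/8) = 55/152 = 0.36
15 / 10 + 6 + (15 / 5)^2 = 33 / 2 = 16.50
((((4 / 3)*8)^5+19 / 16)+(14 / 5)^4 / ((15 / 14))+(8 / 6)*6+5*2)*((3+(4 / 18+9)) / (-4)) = -422157.50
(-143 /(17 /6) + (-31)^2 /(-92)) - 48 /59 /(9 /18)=-5771251 /92276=-62.54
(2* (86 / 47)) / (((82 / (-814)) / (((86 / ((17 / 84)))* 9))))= -4551380064 / 32759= -138935.26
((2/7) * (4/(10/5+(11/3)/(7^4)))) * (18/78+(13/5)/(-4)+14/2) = 3521238/937105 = 3.76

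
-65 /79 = -0.82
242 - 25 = 217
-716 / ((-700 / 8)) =1432 / 175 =8.18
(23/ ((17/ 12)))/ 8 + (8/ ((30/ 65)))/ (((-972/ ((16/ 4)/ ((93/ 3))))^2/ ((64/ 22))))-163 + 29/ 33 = -10192902687871/ 63669111858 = -160.09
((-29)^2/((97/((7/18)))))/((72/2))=5887/62856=0.09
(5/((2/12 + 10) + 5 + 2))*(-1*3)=-90/103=-0.87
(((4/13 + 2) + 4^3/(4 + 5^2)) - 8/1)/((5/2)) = -2628/1885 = -1.39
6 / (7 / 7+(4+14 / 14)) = 1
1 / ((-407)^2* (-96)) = -1 / 15902304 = -0.00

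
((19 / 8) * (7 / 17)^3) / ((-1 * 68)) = -6517 / 2672672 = -0.00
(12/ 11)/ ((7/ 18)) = 216/ 77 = 2.81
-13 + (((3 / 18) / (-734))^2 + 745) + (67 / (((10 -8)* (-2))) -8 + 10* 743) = 157823721397 / 19395216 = 8137.25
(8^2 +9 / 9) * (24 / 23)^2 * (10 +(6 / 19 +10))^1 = 14451840 / 10051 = 1437.85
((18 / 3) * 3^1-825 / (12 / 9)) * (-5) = 12015 / 4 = 3003.75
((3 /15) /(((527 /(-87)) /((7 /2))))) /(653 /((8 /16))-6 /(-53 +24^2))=-45501 /514225520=-0.00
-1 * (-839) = 839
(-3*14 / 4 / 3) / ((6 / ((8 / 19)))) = -14 / 57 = -0.25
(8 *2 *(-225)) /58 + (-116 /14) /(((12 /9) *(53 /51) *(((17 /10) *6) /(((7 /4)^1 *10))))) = -444675 /6148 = -72.33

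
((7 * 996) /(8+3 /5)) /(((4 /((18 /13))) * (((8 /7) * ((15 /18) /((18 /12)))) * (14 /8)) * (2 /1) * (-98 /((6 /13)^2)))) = -181521 /661297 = -0.27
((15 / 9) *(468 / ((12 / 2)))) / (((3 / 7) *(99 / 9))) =910 / 33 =27.58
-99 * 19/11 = -171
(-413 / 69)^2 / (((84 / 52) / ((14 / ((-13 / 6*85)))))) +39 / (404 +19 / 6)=-1572103978 / 988645455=-1.59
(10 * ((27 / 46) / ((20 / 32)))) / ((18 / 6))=72 / 23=3.13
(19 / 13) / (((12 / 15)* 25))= 19 / 260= 0.07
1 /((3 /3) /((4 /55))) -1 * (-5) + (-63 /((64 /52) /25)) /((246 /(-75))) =28519173 /72160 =395.22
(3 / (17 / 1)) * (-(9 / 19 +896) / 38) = -51099 / 12274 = -4.16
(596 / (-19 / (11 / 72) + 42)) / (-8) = 1639 / 1812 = 0.90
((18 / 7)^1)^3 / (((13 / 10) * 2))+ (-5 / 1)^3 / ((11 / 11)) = -118.46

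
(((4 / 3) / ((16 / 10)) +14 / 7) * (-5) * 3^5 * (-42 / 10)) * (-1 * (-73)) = 2110941 / 2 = 1055470.50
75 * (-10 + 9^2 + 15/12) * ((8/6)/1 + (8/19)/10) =141610/19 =7453.16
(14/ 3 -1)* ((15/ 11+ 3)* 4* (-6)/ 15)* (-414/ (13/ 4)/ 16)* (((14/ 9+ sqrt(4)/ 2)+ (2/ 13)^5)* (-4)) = -50283678976/ 24134045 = -2083.52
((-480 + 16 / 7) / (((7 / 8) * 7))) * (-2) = 53504 / 343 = 155.99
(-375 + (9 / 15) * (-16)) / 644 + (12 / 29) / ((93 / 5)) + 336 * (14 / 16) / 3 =282024063 / 2894780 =97.43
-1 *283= -283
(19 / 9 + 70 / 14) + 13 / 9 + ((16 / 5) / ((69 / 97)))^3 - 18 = 3350485483 / 41063625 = 81.59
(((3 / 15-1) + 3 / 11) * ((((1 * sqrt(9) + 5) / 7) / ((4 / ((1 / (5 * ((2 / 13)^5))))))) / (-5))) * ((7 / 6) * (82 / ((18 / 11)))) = 441467377 / 108000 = 4087.66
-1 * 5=-5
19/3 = 6.33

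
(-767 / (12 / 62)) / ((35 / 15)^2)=-71331 / 98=-727.87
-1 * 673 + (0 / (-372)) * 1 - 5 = -678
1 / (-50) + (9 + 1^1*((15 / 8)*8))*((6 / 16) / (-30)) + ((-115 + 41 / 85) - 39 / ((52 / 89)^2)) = -20250923 / 88400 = -229.08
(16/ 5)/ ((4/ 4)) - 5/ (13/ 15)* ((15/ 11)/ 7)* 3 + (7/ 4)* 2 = 33317/ 10010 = 3.33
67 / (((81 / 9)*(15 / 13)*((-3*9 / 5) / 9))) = -871 / 81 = -10.75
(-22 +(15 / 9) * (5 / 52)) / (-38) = 3407 / 5928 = 0.57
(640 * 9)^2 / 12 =2764800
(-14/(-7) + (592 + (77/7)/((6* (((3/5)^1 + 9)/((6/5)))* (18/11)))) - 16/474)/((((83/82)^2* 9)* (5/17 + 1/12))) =1158835043063/6788737494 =170.70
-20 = -20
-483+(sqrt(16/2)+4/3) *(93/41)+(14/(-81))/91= -20722069/43173+186 *sqrt(2)/41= -473.56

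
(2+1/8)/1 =17/8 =2.12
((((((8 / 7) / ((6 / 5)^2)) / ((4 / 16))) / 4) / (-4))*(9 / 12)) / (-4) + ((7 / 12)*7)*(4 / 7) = 531 / 224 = 2.37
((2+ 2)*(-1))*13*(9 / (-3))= 156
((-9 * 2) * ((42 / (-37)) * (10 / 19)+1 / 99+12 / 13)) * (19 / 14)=-303763 / 37037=-8.20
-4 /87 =-0.05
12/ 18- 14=-40/ 3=-13.33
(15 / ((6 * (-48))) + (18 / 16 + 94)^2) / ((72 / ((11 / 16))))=19110883 / 221184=86.40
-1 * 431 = -431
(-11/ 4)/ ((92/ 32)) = -22/ 23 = -0.96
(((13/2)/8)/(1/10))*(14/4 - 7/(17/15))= -5915/272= -21.75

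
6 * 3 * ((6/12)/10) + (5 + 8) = 139/10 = 13.90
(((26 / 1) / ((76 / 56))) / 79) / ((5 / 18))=6552 / 7505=0.87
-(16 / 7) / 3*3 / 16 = -1 / 7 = -0.14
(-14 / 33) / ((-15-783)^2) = -1 / 1501038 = -0.00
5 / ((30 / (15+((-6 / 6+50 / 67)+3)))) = 1189 / 402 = 2.96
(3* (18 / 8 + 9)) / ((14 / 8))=135 / 7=19.29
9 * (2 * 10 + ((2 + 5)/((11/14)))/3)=206.73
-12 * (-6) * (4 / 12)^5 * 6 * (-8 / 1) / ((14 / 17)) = -1088 / 63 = -17.27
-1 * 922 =-922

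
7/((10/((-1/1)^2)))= 7/10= 0.70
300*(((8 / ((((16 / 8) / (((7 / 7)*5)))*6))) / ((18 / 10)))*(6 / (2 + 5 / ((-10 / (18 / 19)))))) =190000 / 87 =2183.91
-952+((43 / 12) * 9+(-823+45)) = -6791 / 4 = -1697.75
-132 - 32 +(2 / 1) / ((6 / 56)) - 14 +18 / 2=-451 / 3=-150.33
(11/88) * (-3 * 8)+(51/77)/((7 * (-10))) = -16221/5390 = -3.01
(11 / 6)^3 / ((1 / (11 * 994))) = 7276577 / 108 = 67375.71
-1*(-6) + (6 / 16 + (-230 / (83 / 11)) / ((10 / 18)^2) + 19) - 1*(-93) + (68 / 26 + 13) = 1520481 / 43160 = 35.23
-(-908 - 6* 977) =6770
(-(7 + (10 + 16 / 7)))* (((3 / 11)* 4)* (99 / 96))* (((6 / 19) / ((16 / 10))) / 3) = -1.43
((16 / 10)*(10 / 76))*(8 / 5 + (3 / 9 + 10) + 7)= 1136 / 285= 3.99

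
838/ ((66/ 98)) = 41062/ 33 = 1244.30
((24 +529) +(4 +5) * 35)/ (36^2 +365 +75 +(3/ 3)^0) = 868/ 1737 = 0.50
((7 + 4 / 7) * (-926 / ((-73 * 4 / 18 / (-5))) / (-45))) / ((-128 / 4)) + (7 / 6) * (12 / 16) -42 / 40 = -1.68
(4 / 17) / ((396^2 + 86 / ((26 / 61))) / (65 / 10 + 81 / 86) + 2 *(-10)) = 0.00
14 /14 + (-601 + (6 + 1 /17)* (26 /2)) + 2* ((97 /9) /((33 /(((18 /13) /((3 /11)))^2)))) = -4347415 /8619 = -504.40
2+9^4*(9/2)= 59053/2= 29526.50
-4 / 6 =-2 / 3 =-0.67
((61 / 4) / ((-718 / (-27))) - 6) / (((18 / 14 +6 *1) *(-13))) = 36365 / 634712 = 0.06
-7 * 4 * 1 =-28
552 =552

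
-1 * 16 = -16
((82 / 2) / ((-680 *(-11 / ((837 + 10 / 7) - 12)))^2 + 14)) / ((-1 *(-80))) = 54884609 / 10272309600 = 0.01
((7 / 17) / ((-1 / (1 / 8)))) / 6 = -7 / 816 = -0.01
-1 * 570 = -570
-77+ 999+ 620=1542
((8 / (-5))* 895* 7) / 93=-10024 / 93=-107.78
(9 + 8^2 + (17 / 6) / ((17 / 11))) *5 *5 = 11225 / 6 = 1870.83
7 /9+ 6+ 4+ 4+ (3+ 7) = 24.78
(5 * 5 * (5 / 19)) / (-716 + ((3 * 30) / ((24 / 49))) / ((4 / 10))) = -0.03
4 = 4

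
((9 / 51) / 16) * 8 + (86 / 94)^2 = 69493 / 75106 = 0.93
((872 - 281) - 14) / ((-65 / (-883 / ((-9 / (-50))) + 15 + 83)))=24965636 / 585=42676.30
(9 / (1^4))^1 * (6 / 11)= 54 / 11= 4.91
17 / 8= 2.12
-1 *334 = -334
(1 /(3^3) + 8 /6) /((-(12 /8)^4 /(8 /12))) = -1184 /6561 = -0.18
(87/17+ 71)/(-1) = -1294/17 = -76.12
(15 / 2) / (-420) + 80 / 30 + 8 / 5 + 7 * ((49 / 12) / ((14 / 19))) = 18077 / 420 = 43.04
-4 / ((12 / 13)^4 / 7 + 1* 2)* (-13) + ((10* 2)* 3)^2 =762260102 / 210295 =3624.72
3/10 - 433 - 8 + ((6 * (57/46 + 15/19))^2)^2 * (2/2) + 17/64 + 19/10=251017843407802629/11670130867520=21509.43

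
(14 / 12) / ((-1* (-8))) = 7 / 48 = 0.15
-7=-7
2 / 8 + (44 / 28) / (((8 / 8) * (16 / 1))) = 0.35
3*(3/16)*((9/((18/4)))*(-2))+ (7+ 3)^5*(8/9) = 3199919/36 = 88886.64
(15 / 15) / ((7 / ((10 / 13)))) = 10 / 91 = 0.11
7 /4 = 1.75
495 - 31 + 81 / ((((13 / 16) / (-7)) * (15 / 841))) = -2513024 / 65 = -38661.91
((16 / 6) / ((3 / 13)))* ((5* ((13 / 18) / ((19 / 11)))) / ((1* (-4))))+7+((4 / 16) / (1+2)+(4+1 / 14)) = 220421 / 43092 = 5.12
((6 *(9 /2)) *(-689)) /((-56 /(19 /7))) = 353457 /392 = 901.68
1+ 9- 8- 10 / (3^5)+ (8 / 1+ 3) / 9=773 / 243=3.18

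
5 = 5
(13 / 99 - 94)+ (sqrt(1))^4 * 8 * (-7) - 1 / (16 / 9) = -238283 / 1584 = -150.43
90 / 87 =1.03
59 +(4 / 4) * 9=68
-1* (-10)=10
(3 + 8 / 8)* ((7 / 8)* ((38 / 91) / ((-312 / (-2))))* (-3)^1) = -0.03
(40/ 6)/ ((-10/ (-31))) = 62/ 3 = 20.67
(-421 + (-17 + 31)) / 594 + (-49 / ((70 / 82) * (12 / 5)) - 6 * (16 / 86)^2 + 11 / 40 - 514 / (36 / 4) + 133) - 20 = 62612143 / 1996920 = 31.35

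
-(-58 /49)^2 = -1.40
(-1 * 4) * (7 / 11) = -28 / 11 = -2.55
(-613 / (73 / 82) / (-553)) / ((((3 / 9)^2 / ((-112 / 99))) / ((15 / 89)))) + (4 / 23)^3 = -146419404128 / 68693580131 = -2.13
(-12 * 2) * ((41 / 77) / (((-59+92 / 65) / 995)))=63640200 / 288211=220.81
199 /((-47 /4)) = -796 /47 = -16.94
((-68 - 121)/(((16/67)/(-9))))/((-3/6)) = -113967/8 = -14245.88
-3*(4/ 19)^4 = -768/ 130321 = -0.01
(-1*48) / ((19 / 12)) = -576 / 19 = -30.32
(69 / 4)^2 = 4761 / 16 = 297.56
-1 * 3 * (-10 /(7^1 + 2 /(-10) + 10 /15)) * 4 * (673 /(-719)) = -151425 /10066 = -15.04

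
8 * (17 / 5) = 27.20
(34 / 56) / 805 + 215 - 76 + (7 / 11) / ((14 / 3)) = 34497657 / 247940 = 139.14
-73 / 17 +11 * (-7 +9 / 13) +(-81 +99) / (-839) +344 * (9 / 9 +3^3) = 1772290393 / 185419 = 9558.30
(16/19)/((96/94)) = 47/57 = 0.82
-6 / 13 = -0.46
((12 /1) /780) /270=1 /17550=0.00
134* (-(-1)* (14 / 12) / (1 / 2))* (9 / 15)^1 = 938 / 5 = 187.60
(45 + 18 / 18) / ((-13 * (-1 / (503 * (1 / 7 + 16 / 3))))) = 2660870 / 273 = 9746.78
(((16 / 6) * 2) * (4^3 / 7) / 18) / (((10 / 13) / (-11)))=-36608 / 945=-38.74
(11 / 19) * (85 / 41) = 935 / 779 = 1.20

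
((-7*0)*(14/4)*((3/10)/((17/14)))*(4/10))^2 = 0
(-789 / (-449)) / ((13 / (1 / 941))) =789 / 5492617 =0.00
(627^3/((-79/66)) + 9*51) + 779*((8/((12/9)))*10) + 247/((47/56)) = -764441478451/3713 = -205882434.27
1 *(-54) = -54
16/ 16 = 1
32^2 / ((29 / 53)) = 1871.45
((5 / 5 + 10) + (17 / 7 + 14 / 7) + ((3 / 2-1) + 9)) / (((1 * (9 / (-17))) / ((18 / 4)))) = -5933 / 28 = -211.89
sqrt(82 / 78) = sqrt(1599) / 39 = 1.03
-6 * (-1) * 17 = 102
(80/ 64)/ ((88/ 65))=325/ 352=0.92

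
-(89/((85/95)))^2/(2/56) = -277043.14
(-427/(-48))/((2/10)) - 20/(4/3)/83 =176485/3984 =44.30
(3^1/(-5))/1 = -3/5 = -0.60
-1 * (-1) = 1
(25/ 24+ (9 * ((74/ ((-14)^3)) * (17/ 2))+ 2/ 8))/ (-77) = 0.01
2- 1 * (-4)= 6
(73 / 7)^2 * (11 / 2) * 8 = 234476 / 49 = 4785.22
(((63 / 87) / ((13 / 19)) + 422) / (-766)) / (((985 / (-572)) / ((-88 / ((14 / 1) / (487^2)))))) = -36616337866856 / 76582765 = -478127.66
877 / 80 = 10.96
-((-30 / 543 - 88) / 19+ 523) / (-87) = 61471 / 10317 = 5.96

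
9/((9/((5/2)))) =5/2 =2.50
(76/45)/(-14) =-38/315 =-0.12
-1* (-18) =18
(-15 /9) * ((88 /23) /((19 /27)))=-3960 /437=-9.06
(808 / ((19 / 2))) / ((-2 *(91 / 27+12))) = -21816 / 7885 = -2.77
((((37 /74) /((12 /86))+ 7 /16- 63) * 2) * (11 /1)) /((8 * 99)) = -2831 /1728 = -1.64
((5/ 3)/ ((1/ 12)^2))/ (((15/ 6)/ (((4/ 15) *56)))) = 7168/ 5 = 1433.60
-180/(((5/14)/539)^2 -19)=1138842320/120211131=9.47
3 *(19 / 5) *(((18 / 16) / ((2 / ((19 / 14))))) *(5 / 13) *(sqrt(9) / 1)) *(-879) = -25702839 / 2912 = -8826.52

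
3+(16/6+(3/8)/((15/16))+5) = 166/15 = 11.07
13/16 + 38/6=343/48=7.15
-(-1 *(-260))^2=-67600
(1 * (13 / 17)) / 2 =0.38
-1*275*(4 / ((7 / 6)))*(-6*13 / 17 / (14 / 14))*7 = 514800 / 17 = 30282.35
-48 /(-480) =1 /10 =0.10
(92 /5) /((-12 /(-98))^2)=55223 /45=1227.18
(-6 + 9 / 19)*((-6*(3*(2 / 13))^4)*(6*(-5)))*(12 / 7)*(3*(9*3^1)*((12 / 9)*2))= -16713.86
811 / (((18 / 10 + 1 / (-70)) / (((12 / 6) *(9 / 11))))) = 204372 / 275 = 743.17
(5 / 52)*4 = 5 / 13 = 0.38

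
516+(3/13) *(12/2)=6726/13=517.38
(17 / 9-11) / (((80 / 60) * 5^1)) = -41 / 30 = -1.37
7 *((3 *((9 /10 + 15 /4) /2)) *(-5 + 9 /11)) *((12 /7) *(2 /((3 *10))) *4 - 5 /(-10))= -429939 /2200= -195.43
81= 81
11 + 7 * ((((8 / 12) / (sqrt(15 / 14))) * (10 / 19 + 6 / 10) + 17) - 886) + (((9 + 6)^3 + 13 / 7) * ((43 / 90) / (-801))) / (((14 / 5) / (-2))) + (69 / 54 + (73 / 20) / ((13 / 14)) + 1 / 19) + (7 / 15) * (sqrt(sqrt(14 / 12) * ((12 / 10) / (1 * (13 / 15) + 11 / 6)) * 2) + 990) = -2444454431333 / 436252635 + 14 * 14^(1 / 4) * 3^(3 / 4) / 135 + 1498 * sqrt(210) / 4275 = -5597.76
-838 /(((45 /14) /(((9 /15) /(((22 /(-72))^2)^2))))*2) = -3284209152 /366025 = -8972.64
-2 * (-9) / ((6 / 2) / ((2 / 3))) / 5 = 4 / 5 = 0.80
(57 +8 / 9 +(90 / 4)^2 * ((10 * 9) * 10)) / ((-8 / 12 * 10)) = -2050573 / 30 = -68352.43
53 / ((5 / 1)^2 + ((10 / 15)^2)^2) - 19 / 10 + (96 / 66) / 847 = 39001427 / 190159970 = 0.21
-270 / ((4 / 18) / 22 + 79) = -13365 / 3911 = -3.42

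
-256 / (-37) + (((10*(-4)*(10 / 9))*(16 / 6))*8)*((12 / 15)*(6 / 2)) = -755456 / 333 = -2268.64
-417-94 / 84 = -418.12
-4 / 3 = -1.33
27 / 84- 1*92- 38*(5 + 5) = -13207 / 28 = -471.68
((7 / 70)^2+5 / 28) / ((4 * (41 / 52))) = 429 / 7175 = 0.06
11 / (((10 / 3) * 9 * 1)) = 11 / 30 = 0.37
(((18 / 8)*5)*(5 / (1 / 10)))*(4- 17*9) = -167625 / 2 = -83812.50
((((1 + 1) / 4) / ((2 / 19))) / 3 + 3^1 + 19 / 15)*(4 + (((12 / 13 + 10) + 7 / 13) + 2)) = 2043 / 20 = 102.15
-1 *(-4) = 4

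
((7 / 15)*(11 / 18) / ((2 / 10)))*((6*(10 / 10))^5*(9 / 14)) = 7128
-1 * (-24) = 24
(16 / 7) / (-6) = -8 / 21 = -0.38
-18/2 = -9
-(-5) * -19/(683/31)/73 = -2945/49859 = -0.06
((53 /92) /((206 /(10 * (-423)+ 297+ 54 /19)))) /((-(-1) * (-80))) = 3957669 /28807040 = 0.14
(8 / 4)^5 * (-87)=-2784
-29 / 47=-0.62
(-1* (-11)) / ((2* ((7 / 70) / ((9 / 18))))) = 55 / 2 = 27.50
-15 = -15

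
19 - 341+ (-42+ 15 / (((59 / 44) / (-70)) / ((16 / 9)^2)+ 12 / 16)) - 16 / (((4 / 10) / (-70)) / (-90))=-49340033428 / 195527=-252343.84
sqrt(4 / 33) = 2*sqrt(33) / 33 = 0.35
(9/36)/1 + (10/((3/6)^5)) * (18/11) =23051/44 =523.89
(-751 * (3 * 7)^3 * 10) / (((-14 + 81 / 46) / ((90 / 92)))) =3129754950 / 563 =5559067.41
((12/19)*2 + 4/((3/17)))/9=1364/513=2.66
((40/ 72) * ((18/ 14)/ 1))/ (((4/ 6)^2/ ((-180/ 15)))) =-135/ 7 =-19.29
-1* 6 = -6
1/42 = 0.02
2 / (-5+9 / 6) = -4 / 7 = -0.57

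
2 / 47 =0.04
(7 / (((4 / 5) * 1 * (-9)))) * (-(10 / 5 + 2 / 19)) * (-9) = -350 / 19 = -18.42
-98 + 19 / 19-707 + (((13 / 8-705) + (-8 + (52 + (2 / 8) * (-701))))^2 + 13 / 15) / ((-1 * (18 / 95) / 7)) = -88944635635 / 3456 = -25736295.03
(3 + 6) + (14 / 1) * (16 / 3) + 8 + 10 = 305 / 3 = 101.67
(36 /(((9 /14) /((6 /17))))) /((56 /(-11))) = -66 /17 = -3.88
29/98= 0.30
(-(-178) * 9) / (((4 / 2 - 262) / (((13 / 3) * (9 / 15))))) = -16.02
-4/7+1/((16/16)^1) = 3/7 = 0.43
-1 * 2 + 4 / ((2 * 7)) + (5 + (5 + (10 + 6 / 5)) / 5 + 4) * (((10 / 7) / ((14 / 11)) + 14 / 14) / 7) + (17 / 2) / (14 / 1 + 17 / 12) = 808518 / 317275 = 2.55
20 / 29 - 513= -14857 / 29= -512.31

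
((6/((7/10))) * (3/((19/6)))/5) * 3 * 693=64152/19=3376.42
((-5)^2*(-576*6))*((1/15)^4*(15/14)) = -64/35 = -1.83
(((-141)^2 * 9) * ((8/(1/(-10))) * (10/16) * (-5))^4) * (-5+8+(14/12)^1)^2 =12134399414062500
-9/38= -0.24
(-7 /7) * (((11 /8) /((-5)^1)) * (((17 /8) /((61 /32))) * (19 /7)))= 3553 /4270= 0.83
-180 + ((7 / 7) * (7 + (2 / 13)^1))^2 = -21771 / 169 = -128.82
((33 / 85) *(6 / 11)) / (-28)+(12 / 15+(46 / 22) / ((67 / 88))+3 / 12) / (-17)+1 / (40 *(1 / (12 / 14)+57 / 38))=-565121 / 2551360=-0.22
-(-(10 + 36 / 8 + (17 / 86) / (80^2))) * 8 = 7980817 / 68800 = 116.00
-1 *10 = -10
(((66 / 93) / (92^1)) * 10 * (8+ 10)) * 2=1980 / 713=2.78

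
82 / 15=5.47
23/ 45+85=3848/ 45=85.51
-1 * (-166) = 166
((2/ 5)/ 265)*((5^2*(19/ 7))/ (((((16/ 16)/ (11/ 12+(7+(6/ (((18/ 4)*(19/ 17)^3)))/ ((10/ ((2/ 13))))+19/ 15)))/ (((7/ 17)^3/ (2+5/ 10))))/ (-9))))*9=-2604173355/ 1222005577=-2.13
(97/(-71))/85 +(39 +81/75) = 1208929/30175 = 40.06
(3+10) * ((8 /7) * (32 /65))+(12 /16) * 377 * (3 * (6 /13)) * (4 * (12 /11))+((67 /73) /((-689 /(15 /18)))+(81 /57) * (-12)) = 3749772890683 /2207535330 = 1698.62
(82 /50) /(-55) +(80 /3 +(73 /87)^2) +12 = 409435546 /10407375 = 39.34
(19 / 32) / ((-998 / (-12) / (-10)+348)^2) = 4275 / 830770322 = 0.00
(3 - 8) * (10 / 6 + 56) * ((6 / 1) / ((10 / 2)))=-346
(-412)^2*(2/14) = 169744/7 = 24249.14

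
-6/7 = -0.86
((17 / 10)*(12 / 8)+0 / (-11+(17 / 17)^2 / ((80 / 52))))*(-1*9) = -459 / 20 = -22.95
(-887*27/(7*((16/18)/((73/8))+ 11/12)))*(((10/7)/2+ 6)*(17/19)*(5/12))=-4190619969/496223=-8445.03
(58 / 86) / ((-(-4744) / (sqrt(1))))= 0.00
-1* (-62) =62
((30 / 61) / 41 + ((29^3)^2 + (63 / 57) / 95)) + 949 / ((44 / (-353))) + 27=594815734.46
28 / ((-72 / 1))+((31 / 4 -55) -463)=-18383 / 36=-510.64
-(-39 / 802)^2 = -1521 / 643204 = -0.00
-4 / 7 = -0.57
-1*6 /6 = -1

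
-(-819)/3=273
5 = 5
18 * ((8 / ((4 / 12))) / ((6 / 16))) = 1152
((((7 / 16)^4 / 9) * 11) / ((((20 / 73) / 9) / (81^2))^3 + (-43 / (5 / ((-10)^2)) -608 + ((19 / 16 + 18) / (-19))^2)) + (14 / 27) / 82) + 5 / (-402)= -16453822605462631344521639690095 / 2677622168196827378942812966128384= -0.01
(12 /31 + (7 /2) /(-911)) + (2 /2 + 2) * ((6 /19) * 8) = 8544701 /1073158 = 7.96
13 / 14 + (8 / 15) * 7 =979 / 210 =4.66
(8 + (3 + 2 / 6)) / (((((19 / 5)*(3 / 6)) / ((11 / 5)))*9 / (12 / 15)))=2992 / 2565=1.17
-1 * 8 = -8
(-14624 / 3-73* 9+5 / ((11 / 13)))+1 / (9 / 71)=-546269 / 99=-5517.87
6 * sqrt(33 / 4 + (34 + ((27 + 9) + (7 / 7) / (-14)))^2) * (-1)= -419.93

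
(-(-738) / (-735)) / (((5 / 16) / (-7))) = 3936 / 175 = 22.49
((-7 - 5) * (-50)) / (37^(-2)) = 821400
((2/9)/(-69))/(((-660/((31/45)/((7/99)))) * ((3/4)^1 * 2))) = 31/978075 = 0.00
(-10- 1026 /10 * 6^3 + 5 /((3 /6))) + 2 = -110798 /5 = -22159.60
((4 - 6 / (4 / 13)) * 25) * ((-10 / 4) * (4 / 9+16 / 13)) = 189875 / 117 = 1622.86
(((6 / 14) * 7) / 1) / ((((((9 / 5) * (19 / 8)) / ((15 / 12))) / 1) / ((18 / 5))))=60 / 19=3.16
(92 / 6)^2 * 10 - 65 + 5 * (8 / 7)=144385 / 63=2291.83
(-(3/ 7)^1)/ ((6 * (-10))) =1/ 140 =0.01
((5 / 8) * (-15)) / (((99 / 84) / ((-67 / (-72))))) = -11725 / 1584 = -7.40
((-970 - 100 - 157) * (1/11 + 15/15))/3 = -4908/11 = -446.18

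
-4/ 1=-4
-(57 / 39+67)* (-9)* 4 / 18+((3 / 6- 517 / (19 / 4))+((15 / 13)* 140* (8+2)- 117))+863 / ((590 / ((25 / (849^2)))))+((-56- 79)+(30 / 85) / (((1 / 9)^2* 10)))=1245382693329884 / 892859802705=1394.82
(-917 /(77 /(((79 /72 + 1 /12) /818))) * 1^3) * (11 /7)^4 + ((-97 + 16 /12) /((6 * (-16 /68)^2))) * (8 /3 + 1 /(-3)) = -570244331519 /848455776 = -672.10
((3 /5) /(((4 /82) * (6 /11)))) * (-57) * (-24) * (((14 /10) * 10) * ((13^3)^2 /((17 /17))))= 10422953432892 /5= 2084590686578.40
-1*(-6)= 6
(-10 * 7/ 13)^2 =4900/ 169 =28.99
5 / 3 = 1.67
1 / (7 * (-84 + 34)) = -1 / 350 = -0.00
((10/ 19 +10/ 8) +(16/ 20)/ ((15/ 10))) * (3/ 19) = 2633/ 7220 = 0.36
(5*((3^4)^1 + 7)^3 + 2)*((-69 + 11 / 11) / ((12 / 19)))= -1100577926 / 3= -366859308.67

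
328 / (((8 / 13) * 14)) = 533 / 14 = 38.07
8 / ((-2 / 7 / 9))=-252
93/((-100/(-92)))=2139/25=85.56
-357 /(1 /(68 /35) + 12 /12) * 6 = -145656 /103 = -1414.14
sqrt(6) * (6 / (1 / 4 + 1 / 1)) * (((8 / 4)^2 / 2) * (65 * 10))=6240 * sqrt(6)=15284.82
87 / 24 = 3.62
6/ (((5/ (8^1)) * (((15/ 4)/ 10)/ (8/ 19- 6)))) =-13568/ 95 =-142.82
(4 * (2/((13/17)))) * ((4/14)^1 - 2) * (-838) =1367616/91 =15028.75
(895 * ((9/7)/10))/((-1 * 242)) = -1611/3388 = -0.48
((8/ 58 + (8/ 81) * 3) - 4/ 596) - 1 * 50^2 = -291617623/ 116667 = -2499.57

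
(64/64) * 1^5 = 1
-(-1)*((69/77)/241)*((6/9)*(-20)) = -920/18557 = -0.05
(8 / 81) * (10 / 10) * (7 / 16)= 7 / 162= 0.04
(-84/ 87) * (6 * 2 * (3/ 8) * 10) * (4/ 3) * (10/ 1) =-16800/ 29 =-579.31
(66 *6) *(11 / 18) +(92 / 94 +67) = 14569 / 47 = 309.98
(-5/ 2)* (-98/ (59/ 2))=490/ 59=8.31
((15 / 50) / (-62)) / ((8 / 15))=-9 / 992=-0.01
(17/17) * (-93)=-93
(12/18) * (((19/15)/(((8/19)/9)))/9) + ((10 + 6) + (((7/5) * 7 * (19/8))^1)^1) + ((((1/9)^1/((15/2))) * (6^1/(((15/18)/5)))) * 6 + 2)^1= 16733/360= 46.48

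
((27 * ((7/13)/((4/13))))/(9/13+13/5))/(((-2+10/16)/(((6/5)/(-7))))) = 2106/1177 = 1.79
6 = 6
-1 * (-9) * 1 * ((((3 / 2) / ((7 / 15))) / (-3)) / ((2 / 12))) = -405 / 7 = -57.86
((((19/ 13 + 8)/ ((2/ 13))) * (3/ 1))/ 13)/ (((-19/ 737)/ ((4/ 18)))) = -30217/ 247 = -122.34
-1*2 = -2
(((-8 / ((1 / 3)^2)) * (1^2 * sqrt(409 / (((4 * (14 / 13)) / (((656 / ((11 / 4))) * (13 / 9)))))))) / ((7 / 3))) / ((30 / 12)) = -2232.50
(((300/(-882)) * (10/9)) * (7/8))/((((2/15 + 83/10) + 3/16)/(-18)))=10000/14483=0.69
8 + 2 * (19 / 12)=67 / 6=11.17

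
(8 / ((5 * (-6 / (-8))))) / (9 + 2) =32 / 165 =0.19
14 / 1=14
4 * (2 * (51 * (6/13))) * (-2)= -4896/13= -376.62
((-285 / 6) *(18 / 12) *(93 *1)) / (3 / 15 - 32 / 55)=485925 / 28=17354.46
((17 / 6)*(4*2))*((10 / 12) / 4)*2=85 / 9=9.44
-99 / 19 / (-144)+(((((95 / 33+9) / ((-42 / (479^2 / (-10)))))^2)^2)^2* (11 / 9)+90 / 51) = 58575365209634244654147705628704996730791334638740217593 / 15241016060806612106250000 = 3843271667449067381901024000000.00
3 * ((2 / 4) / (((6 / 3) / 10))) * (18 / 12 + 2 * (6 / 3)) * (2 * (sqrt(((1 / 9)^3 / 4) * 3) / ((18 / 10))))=275 * sqrt(3) / 324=1.47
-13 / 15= -0.87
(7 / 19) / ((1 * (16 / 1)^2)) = 7 / 4864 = 0.00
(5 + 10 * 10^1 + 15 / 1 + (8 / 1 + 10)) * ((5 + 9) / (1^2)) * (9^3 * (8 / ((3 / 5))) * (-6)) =-112674240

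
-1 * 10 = -10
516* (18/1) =9288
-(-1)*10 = 10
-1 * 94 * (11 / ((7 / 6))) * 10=-62040 / 7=-8862.86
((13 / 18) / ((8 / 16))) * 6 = 26 / 3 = 8.67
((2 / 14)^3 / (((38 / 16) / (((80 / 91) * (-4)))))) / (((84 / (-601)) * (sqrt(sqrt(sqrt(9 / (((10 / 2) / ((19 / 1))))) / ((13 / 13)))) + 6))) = 0.00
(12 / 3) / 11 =4 / 11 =0.36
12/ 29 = 0.41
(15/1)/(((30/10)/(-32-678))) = -3550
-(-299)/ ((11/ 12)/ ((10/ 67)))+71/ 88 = 26527/ 536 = 49.49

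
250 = 250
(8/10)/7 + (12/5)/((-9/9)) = -16/7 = -2.29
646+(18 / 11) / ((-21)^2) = 348196 / 539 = 646.00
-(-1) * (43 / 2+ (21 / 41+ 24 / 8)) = 2051 / 82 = 25.01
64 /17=3.76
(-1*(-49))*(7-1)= 294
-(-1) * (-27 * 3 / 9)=-9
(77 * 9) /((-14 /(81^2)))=-649539 /2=-324769.50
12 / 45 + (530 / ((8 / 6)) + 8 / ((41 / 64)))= 504613 / 1230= 410.25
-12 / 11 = -1.09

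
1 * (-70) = -70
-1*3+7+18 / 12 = 11 / 2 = 5.50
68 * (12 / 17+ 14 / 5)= 1192 / 5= 238.40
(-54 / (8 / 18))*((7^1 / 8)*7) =-11907 / 16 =-744.19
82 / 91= 0.90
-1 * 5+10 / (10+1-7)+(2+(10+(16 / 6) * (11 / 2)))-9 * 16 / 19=1891 / 114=16.59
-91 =-91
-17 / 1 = -17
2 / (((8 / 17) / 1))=17 / 4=4.25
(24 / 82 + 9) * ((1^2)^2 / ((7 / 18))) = 6858 / 287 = 23.90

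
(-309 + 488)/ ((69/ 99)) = 256.83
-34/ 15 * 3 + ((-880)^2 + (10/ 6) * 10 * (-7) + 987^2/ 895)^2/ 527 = 4334196232376809339/ 3799261575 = 1140799638.78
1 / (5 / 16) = 16 / 5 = 3.20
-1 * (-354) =354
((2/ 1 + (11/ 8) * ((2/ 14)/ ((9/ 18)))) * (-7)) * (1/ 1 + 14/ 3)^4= -5595907/ 324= -17271.32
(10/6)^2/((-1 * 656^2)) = -25/3873024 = -0.00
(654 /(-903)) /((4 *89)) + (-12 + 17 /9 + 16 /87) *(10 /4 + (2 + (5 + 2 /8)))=-902352853 /9322572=-96.79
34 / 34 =1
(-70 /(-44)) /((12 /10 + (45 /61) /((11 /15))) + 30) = 10675 /216102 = 0.05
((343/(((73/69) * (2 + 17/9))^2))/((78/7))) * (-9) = -16.37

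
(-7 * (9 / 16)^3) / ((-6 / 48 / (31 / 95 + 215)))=13048371 / 6080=2146.11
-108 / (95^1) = -108 / 95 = -1.14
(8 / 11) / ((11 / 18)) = 144 / 121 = 1.19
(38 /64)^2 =361 /1024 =0.35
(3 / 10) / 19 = 3 / 190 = 0.02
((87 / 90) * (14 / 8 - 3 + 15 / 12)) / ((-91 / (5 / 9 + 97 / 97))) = 0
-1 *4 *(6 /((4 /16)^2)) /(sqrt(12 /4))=-128 *sqrt(3)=-221.70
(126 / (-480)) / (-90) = 7 / 2400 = 0.00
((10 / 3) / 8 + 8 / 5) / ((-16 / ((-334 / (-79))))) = -20207 / 37920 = -0.53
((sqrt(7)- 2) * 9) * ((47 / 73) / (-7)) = 846 / 511- 423 * sqrt(7) / 511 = -0.53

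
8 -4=4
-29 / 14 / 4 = -29 / 56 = -0.52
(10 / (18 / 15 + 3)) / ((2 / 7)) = 25 / 3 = 8.33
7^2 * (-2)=-98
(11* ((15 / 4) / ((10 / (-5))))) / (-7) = 165 / 56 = 2.95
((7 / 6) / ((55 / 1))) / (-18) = -7 / 5940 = -0.00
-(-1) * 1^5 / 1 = 1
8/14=4/7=0.57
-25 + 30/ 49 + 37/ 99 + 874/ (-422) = -26699699/ 1023561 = -26.09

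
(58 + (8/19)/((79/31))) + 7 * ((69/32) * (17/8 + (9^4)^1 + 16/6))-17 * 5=38070387295/384256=99075.58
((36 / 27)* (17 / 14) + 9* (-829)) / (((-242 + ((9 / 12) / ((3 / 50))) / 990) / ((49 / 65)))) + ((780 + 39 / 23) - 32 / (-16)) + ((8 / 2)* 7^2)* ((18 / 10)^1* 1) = 166144980491 / 143261365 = 1159.73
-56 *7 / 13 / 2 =-196 / 13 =-15.08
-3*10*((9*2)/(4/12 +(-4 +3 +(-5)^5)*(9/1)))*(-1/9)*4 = -0.01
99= 99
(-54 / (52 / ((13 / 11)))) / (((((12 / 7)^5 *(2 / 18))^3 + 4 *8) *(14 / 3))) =-54936068900769 / 7614482860158592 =-0.01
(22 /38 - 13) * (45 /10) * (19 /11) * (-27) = 28674 /11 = 2606.73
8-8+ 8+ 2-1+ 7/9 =88/9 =9.78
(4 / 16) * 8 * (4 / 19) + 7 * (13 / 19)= 99 / 19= 5.21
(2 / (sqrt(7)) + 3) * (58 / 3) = 72.61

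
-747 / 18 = -83 / 2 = -41.50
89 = 89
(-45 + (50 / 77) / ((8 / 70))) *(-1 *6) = 2595 / 11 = 235.91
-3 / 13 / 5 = -0.05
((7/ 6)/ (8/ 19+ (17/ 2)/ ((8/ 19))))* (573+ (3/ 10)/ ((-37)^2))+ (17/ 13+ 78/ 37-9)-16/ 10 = 2011252538/ 79641575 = 25.25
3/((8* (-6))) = -1/16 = -0.06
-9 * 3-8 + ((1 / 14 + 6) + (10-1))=-279 / 14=-19.93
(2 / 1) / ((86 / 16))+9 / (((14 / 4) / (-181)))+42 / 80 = -5592959 / 12040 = -464.53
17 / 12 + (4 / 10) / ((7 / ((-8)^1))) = 403 / 420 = 0.96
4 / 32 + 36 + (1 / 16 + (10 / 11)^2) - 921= -1711397 / 1936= -883.99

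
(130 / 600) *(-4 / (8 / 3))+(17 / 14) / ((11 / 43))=13619 / 3080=4.42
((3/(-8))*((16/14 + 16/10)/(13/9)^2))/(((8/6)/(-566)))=1237842/5915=209.27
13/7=1.86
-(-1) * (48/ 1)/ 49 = 48/ 49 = 0.98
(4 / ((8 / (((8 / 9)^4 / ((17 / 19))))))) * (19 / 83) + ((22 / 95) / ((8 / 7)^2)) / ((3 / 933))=1554084926279 / 28143015840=55.22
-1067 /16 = -66.69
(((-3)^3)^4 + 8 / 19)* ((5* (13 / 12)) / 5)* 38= 131266031 / 6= 21877671.83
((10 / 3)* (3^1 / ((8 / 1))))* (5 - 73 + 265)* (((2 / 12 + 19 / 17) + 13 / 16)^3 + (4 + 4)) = 9215360953015 / 2173353984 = 4240.16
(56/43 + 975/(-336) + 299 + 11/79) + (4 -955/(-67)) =8049920197/25491088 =315.79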